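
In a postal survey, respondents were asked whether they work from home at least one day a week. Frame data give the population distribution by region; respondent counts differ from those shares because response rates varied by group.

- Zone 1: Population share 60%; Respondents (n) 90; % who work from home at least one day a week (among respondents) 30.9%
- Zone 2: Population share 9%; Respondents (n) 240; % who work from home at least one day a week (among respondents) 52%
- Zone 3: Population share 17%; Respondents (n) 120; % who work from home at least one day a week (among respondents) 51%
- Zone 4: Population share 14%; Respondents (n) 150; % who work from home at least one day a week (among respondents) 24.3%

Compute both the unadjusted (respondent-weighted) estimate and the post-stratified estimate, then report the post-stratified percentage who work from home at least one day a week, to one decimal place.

35.3%

Unadjusted (pooled respondent) estimate weights by respondent counts:
  (90/600)×30.9 + (240/600)×52 + (120/600)×51 + (150/600)×24.3 = 41.71%
Post-stratified estimate weights by population shares:
  0.6×30.9 + 0.09×52 + 0.17×51 + 0.14×24.3 = 35.292%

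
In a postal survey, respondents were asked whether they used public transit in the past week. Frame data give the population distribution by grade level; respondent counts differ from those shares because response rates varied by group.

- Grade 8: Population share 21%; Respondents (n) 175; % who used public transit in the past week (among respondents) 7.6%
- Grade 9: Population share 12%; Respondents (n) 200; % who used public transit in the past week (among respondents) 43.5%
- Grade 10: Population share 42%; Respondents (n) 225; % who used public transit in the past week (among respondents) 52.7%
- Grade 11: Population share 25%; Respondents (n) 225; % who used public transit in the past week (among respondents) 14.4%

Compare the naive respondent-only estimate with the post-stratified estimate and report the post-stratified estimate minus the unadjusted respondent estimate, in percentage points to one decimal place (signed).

Without adjustment, the pooled respondent share is:
  (175/825)×7.6 + (200/825)×43.5 + (225/825)×52.7 + (225/825)×14.4 = 30.4576%
Reweighting by population grade level shares:
  0.21×7.6 + 0.12×43.5 + 0.42×52.7 + 0.25×14.4 = 32.55%
Difference = 32.55 − 30.4576 = 2.0924 pp.

+2.1 percentage points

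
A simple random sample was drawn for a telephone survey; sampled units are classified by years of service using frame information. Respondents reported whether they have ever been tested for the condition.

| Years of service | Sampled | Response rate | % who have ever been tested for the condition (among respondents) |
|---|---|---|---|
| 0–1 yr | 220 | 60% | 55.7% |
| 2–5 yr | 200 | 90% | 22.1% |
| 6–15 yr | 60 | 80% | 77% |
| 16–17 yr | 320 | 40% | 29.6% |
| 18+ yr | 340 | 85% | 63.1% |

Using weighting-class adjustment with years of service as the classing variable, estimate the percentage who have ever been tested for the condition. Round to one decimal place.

Each respondent's weight = sampled/responded in their class; summing within a class gives n_sampled, so:
  0–1 yr: 220 × 55.7 = 12,254
  2–5 yr: 200 × 22.1 = 4420
  6–15 yr: 60 × 77 = 4620
  16–17 yr: 320 × 29.6 = 9472
  18+ yr: 340 × 63.1 = 21,454
Adjusted estimate = 52,220 / 1,140 = 45.807 → 45.8%.

45.8%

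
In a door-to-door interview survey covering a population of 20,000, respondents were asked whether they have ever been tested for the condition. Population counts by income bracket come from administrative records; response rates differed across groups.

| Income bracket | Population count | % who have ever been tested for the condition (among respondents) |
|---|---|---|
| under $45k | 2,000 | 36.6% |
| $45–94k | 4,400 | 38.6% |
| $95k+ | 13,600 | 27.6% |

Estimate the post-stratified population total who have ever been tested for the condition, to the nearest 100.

Each cell contributes its population count × the respondent rate:
  under $45k: 2,000 × 36.6% = 732
  $45–94k: 4,400 × 38.6% = 1698.4
  $95k+: 13,600 × 27.6% = 3753.6
Estimated total = 6184 → 6,200.

6,200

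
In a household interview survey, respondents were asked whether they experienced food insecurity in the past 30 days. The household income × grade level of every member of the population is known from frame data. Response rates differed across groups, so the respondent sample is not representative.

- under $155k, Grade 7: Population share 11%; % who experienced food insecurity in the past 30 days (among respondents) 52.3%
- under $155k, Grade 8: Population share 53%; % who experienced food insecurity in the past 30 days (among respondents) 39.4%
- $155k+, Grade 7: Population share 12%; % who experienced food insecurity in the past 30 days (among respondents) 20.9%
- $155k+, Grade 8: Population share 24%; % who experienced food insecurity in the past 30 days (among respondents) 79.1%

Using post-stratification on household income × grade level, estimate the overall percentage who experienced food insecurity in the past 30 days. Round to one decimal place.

48.1%

Each cell contributes population-share × respondent value:
  under $155k, Grade 7: 0.11 × 52.3 = 5.753
  under $155k, Grade 8: 0.53 × 39.4 = 20.882
  $155k+, Grade 7: 0.12 × 20.9 = 2.508
  $155k+, Grade 8: 0.24 × 79.1 = 18.984
Post-stratified estimate = 48.127 → 48.1%.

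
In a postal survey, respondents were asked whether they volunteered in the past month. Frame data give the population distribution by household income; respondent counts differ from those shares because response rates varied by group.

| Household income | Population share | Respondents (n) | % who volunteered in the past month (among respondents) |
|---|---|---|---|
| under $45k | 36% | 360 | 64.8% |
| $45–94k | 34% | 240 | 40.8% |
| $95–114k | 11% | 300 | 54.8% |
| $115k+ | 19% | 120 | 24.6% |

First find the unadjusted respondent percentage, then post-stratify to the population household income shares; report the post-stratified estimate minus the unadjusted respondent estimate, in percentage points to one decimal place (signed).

Unadjusted (pooled respondent) estimate weights by respondent counts:
  (360/1020)×64.8 + (240/1020)×40.8 + (300/1020)×54.8 + (120/1020)×24.6 = 51.4824%
Post-stratifying to population shares instead:
  0.36×64.8 + 0.34×40.8 + 0.11×54.8 + 0.19×24.6 = 47.902%
Difference = 47.902 − 51.4824 = -3.5804 pp.

-3.6 percentage points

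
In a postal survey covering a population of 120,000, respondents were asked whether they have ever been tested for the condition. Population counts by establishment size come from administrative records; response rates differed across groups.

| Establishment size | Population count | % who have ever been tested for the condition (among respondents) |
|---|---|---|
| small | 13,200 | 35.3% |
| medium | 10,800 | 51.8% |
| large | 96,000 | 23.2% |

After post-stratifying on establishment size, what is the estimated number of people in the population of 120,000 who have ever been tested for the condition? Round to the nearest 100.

32,500

Apply each group's respondent rate to its population count:
  small: 13,200 × 35.3% = 4659.6
  medium: 10,800 × 51.8% = 5594.4
  large: 96,000 × 23.2% = 22,272
Estimated total = 32,526 → 32,500.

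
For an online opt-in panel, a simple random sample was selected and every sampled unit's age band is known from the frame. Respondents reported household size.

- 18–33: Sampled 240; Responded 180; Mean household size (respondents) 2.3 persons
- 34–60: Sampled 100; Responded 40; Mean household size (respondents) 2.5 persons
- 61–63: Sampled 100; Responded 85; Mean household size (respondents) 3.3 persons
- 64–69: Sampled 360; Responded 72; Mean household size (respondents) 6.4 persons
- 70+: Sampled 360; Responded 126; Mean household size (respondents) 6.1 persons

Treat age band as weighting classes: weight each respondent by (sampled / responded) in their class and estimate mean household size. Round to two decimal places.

4.86

Response rates by class: 18–33 180/240 = 75%, 34–60 40/100 = 40%, 61–63 85/100 = 85%, 64–69 72/360 = 20%, 70+ 126/360 = 35%.
Weighting each respondent by the inverse class response rate inflates each class back to its sampled size, so the class weight is n_sampled:
  18–33: 240 × 2.3 = 552
  34–60: 100 × 2.5 = 250
  61–63: 100 × 3.3 = 330
  64–69: 360 × 6.4 = 2304
  70+: 360 × 6.1 = 2196
Adjusted estimate = 5632 / 1,160 = 4.85517 → 4.86.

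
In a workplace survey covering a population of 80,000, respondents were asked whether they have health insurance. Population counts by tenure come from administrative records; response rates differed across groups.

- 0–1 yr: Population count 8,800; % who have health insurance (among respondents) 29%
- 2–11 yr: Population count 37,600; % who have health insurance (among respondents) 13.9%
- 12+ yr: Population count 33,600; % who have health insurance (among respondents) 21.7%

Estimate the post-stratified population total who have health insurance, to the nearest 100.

15,100

Estimated count per cell = population count × respondent percentage:
  0–1 yr: 8,800 × 29% = 2552
  2–11 yr: 37,600 × 13.9% = 5226.4
  12+ yr: 33,600 × 21.7% = 7291.2
Estimated total = 15069.6 → 15,100.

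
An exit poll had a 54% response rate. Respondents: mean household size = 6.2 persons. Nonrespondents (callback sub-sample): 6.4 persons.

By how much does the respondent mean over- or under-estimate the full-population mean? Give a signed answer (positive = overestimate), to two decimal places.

Nonresponse fraction = 1 − 0.54 = 0.46.
Bias = (nonresponse fraction) × (respondent mean − nonrespondent mean)
     = 0.46 × (6.2 − 6.4) = 0.46 × -0.2 = -0.092.

-0.09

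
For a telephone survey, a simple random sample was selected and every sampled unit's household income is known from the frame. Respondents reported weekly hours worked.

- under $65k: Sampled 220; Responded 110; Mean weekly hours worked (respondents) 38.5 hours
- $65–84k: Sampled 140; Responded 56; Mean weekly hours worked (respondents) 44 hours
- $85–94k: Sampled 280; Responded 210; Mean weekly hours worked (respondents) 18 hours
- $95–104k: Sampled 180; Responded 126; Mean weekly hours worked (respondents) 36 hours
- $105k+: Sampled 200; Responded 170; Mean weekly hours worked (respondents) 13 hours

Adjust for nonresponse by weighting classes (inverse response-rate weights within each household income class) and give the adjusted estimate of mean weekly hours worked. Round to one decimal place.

28.2

Class response rates: under $65k 110/220 = 50%, $65–84k 56/140 = 40%, $85–94k 210/280 = 75%, $95–104k 126/180 = 70%, $105k+ 170/200 = 85%.
Each respondent's weight = sampled/responded in their class; summing within a class gives n_sampled, so:
  under $65k: 220 × 38.5 = 8470
  $65–84k: 140 × 44 = 6160
  $85–94k: 280 × 18 = 5040
  $95–104k: 180 × 36 = 6480
  $105k+: 200 × 13 = 2600
Adjusted estimate = 28,750 / 1,020 = 28.1863 → 28.2.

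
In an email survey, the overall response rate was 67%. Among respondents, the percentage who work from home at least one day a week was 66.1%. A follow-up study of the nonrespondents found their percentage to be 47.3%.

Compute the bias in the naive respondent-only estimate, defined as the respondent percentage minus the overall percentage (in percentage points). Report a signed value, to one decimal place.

+6.2 percentage points

Nonresponse fraction = 1 − 0.67 = 0.33.
Bias = (nonresponse fraction) × (respondent percentage − nonrespondent percentage)
     = 0.33 × (66.1 − 47.3) = 0.33 × 18.8 = 6.204.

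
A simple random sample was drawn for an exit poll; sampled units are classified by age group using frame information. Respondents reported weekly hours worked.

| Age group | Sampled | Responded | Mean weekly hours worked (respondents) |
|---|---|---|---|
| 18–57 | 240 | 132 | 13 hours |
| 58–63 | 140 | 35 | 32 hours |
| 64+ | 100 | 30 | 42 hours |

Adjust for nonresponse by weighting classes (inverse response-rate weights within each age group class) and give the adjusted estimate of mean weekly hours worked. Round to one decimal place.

24.6

Class response rates: 18–57 132/240 = 55%, 58–63 35/140 = 25%, 64+ 30/100 = 30%.
With weight = n_sampled/n_responded per class, the weighted class total is n_sampled:
  18–57: 240 × 13 = 3120
  58–63: 140 × 32 = 4480
  64+: 100 × 42 = 4200
Adjusted estimate = 11,800 / 480 = 24.5833 → 24.6.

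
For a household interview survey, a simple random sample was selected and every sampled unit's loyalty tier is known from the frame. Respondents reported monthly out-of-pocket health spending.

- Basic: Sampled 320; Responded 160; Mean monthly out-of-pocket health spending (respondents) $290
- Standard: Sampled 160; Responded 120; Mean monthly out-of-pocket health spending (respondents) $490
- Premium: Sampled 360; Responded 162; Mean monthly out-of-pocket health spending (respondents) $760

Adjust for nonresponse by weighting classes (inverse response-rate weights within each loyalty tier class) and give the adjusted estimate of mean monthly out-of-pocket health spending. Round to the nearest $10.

$530

Class response rates: Basic 160/320 = 50%, Standard 120/160 = 75%, Premium 162/360 = 45%.
With weight = n_sampled/n_responded per class, the weighted class total is n_sampled:
  Basic: 320 × 290 = 92,800
  Standard: 160 × 490 = 78,400
  Premium: 360 × 760 = 273,600
Adjusted estimate = 444,800 / 840 = 529.524 → $530.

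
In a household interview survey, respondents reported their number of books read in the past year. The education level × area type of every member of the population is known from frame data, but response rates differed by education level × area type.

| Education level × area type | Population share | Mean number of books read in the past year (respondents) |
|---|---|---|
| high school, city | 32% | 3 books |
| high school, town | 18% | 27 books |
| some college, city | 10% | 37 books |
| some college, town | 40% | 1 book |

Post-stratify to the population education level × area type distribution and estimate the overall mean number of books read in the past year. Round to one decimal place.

9.9

Weight each group's respondent value by its population share:
  high school, city: 0.32 × 3 = 0.96
  high school, town: 0.18 × 27 = 4.86
  some college, city: 0.1 × 37 = 3.7
  some college, town: 0.4 × 1 = 0.4
Post-stratified estimate = 9.92 → 9.9.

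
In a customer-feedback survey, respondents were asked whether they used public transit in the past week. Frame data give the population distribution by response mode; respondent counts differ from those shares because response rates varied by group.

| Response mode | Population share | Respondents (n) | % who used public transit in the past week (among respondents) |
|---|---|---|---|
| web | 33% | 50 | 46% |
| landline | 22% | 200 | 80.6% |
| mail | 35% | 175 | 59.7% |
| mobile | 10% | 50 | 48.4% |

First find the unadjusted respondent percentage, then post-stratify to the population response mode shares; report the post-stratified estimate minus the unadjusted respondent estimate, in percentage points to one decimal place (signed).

Without adjustment, the pooled respondent share is:
  (50/475)×46 + (200/475)×80.6 + (175/475)×59.7 + (50/475)×48.4 = 65.8684%
Reweighting by population response mode shares:
  0.33×46 + 0.22×80.6 + 0.35×59.7 + 0.1×48.4 = 58.647%
Difference = 58.647 − 65.8684 = -7.2214 pp.

-7.2 percentage points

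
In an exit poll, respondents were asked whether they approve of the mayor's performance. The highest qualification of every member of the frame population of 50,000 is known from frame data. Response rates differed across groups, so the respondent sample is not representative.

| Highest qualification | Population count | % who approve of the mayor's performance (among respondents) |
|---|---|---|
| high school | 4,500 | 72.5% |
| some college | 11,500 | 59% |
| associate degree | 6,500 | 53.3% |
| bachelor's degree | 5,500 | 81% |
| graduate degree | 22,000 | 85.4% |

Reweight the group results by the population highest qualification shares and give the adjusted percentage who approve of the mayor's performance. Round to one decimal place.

Post-stratification weights by population share, not respondent share:
  high school: (4,500/50,000) × 72.5 = 6.525
  some college: (11,500/50,000) × 59 = 13.57
  associate degree: (6,500/50,000) × 53.3 = 6.929
  bachelor's degree: (5,500/50,000) × 81 = 8.91
  graduate degree: (22,000/50,000) × 85.4 = 37.576
Post-stratified estimate = 73.51 → 73.5%.

73.5%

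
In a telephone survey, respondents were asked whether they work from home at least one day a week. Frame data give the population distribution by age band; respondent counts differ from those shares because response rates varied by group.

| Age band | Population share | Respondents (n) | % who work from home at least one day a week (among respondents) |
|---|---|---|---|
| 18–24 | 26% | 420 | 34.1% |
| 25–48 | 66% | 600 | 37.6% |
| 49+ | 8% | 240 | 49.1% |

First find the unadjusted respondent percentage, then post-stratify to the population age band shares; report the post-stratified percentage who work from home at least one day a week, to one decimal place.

Unadjusted (pooled respondent) estimate weights by respondent counts:
  (420/1260)×34.1 + (600/1260)×37.6 + (240/1260)×49.1 = 38.6238%
Post-stratified estimate weights by population shares:
  0.26×34.1 + 0.66×37.6 + 0.08×49.1 = 37.61%

37.6%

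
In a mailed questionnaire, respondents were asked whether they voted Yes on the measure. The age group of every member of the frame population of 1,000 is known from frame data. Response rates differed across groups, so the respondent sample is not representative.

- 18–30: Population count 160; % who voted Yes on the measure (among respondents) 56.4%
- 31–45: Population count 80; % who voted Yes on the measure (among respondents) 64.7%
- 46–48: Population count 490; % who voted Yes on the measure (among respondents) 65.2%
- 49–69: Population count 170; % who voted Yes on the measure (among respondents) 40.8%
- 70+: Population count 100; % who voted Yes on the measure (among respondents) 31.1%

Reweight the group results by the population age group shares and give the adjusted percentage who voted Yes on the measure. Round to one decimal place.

Post-stratification weights by population share, not respondent share:
  18–30: (160/1,000) × 56.4 = 9.024
  31–45: (80/1,000) × 64.7 = 5.176
  46–48: (490/1,000) × 65.2 = 31.948
  49–69: (170/1,000) × 40.8 = 6.936
  70+: (100/1,000) × 31.1 = 3.11
Post-stratified estimate = 56.194 → 56.2%.

56.2%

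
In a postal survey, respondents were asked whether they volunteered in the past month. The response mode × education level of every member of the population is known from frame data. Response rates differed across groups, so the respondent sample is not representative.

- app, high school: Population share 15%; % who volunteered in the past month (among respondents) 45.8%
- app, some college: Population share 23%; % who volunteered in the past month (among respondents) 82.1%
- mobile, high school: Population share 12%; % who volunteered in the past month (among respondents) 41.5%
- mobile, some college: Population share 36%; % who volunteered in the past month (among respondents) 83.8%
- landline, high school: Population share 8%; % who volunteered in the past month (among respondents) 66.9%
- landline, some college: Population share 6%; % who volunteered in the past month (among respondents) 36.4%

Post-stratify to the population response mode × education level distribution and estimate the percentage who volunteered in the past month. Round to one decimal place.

Each cell contributes population-share × respondent value:
  app, high school: 0.15 × 45.8 = 6.87
  app, some college: 0.23 × 82.1 = 18.883
  mobile, high school: 0.12 × 41.5 = 4.98
  mobile, some college: 0.36 × 83.8 = 30.168
  landline, high school: 0.08 × 66.9 = 5.352
  landline, some college: 0.06 × 36.4 = 2.184
Post-stratified estimate = 68.437 → 68.4%.

68.4%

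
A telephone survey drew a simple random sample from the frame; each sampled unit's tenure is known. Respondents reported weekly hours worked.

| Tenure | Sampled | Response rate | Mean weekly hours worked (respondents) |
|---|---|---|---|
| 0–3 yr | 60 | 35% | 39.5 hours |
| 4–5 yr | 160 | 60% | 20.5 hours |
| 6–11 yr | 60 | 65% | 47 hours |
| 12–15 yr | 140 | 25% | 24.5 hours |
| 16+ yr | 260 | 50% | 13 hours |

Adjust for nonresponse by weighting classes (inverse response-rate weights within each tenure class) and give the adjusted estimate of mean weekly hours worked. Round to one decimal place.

22.5

Each respondent's weight = sampled/responded in their class; summing within a class gives n_sampled, so:
  0–3 yr: 60 × 39.5 = 2370
  4–5 yr: 160 × 20.5 = 3280
  6–11 yr: 60 × 47 = 2820
  12–15 yr: 140 × 24.5 = 3430
  16+ yr: 260 × 13 = 3380
Adjusted estimate = 15,280 / 680 = 22.4706 → 22.5.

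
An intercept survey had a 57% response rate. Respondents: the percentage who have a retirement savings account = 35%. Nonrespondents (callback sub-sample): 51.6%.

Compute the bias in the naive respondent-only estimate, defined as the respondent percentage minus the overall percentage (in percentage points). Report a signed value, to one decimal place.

Nonresponse fraction = 1 − 0.57 = 0.43.
Bias = (nonresponse fraction) × (respondent percentage − nonrespondent percentage)
     = 0.43 × (35 − 51.6) = 0.43 × -16.6 = -7.138.

-7.1 percentage points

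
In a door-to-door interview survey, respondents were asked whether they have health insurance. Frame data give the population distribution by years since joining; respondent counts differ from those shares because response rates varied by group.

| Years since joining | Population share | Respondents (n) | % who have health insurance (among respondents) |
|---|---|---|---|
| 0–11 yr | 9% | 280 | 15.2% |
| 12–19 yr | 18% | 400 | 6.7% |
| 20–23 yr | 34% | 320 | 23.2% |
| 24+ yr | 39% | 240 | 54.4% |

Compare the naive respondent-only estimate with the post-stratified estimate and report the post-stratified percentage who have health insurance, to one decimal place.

Without adjustment, the pooled respondent share is:
  (280/1240)×15.2 + (400/1240)×6.7 + (320/1240)×23.2 + (240/1240)×54.4 = 22.1097%
Reweighting by population years since joining shares:
  0.09×15.2 + 0.18×6.7 + 0.34×23.2 + 0.39×54.4 = 31.678%

31.7%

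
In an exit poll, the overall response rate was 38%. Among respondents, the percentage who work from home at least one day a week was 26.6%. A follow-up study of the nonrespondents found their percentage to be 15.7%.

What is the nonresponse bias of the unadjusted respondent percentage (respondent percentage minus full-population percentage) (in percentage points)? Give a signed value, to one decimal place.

Nonresponse fraction = 1 − 0.38 = 0.62.
Bias = (nonresponse fraction) × (respondent percentage − nonrespondent percentage)
     = 0.62 × (26.6 − 15.7) = 0.62 × 10.9 = 6.758.

+6.8 percentage points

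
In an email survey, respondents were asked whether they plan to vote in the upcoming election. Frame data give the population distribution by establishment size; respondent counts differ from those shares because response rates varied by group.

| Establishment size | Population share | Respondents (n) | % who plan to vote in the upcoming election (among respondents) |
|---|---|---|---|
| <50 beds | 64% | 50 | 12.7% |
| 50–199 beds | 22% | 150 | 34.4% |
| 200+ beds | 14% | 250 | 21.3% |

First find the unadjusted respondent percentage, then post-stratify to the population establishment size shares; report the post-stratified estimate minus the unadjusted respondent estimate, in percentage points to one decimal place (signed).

-6.0 percentage points

Without adjustment, the pooled respondent share is:
  (50/450)×12.7 + (150/450)×34.4 + (250/450)×21.3 = 24.7111%
Reweighting by population establishment size shares:
  0.64×12.7 + 0.22×34.4 + 0.14×21.3 = 18.678%
Difference = 18.678 − 24.7111 = -6.0331 pp.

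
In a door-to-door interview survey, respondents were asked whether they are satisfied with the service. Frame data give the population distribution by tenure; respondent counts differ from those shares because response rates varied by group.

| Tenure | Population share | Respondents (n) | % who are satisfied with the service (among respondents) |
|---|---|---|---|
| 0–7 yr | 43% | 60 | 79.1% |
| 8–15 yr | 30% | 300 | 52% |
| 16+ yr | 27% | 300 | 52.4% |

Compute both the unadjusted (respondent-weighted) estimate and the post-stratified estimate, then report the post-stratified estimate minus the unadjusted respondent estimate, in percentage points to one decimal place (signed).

+9.1 percentage points

Unadjusted (pooled respondent) estimate weights by respondent counts:
  (60/660)×79.1 + (300/660)×52 + (300/660)×52.4 = 54.6455%
Post-stratifying to population shares instead:
  0.43×79.1 + 0.3×52 + 0.27×52.4 = 63.761%
Difference = 63.761 − 54.6455 = 9.1155 pp.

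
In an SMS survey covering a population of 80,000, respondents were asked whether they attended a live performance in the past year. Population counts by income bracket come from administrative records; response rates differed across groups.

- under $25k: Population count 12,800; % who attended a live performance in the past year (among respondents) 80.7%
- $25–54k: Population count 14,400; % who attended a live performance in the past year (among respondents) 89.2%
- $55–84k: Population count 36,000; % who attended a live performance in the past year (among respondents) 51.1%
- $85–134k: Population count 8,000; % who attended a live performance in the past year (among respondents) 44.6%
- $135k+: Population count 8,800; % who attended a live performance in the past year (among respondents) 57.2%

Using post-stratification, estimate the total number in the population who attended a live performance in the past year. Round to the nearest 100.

50,200

Each cell contributes its population count × the respondent rate:
  under $25k: 12,800 × 80.7% = 10329.6
  $25–54k: 14,400 × 89.2% = 12844.8
  $55–84k: 36,000 × 51.1% = 18,396
  $85–134k: 8,000 × 44.6% = 3568
  $135k+: 8,800 × 57.2% = 5033.6
Estimated total = 50,172 → 50,200.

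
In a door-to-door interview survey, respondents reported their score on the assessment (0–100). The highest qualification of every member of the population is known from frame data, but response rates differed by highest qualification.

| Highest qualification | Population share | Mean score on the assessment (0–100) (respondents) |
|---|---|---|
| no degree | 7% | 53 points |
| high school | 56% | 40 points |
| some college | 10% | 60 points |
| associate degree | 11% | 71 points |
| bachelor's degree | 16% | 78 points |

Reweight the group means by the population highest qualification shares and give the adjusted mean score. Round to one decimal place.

52.4

Weight each group's respondent value by its population share:
  no degree: 0.07 × 53 = 3.71
  high school: 0.56 × 40 = 22.4
  some college: 0.1 × 60 = 6
  associate degree: 0.11 × 71 = 7.81
  bachelor's degree: 0.16 × 78 = 12.48
Post-stratified estimate = 52.4 → 52.4.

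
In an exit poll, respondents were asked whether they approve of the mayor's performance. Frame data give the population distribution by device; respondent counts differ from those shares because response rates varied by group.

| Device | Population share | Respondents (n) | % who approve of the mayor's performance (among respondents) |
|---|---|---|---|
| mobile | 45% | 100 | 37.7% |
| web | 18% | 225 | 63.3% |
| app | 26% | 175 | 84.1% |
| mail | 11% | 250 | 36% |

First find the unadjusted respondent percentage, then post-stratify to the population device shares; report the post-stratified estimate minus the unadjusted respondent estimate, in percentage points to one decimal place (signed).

-1.5 percentage points

Without adjustment, the pooled respondent share is:
  (100/750)×37.7 + (225/750)×63.3 + (175/750)×84.1 + (250/750)×36 = 55.64%
Reweighting by population device shares:
  0.45×37.7 + 0.18×63.3 + 0.26×84.1 + 0.11×36 = 54.185%
Difference = 54.185 − 55.64 = -1.455 pp.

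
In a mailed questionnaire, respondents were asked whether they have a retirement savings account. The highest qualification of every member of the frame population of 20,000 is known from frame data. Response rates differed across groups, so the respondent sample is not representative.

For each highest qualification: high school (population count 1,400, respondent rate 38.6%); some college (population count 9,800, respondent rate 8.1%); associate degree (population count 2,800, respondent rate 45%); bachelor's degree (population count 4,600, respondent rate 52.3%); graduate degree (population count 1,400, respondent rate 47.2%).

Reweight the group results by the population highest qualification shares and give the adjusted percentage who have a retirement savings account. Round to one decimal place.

Weight each group's respondent value by its population share:
  high school: (1,400/20,000) × 38.6 = 2.702
  some college: (9,800/20,000) × 8.1 = 3.969
  associate degree: (2,800/20,000) × 45 = 6.3
  bachelor's degree: (4,600/20,000) × 52.3 = 12.029
  graduate degree: (1,400/20,000) × 47.2 = 3.304
Post-stratified estimate = 28.304 → 28.3%.

28.3%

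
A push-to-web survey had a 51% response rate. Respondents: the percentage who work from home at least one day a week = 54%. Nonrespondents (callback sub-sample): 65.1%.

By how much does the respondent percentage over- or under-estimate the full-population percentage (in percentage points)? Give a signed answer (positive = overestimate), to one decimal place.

Nonresponse fraction = 1 − 0.51 = 0.49.
Bias = (nonresponse fraction) × (respondent percentage − nonrespondent percentage)
     = 0.49 × (54 − 65.1) = 0.49 × -11.1 = -5.439.

-5.4 percentage points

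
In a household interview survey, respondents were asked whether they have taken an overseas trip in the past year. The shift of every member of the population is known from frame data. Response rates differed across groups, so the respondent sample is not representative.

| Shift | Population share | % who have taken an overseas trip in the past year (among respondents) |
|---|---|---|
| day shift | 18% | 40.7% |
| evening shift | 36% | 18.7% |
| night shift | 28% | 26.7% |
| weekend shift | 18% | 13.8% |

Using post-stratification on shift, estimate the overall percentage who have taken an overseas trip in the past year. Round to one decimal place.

24.0%

Reweight to the known shift distribution:
  day shift: 0.18 × 40.7 = 7.326
  evening shift: 0.36 × 18.7 = 6.732
  night shift: 0.28 × 26.7 = 7.476
  weekend shift: 0.18 × 13.8 = 2.484
Post-stratified estimate = 24.018 → 24.0%.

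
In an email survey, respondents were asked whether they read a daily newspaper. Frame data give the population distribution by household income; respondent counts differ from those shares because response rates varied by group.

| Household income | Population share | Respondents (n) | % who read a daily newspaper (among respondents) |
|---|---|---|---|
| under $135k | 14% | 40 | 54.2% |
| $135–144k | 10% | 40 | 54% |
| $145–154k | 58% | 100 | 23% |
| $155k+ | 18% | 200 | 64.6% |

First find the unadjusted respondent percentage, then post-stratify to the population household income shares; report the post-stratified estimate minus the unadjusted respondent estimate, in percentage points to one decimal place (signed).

-13.5 percentage points

Naive respondent-only estimate (weights = respondent counts):
  (40/380)×54.2 + (40/380)×54 + (100/380)×23 + (200/380)×64.6 = 51.4421%
Reweighting by population household income shares:
  0.14×54.2 + 0.1×54 + 0.58×23 + 0.18×64.6 = 37.956%
Difference = 37.956 − 51.4421 = -13.4861 pp.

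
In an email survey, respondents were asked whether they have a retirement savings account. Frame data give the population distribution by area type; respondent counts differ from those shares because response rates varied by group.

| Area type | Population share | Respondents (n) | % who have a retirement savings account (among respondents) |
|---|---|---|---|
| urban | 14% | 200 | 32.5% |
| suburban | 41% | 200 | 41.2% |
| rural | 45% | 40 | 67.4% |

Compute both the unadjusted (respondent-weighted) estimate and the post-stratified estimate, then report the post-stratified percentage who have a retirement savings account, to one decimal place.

51.8%

Without adjustment, the pooled respondent share is:
  (200/440)×32.5 + (200/440)×41.2 + (40/440)×67.4 = 39.6273%
Post-stratifying to population shares instead:
  0.14×32.5 + 0.41×41.2 + 0.45×67.4 = 51.772%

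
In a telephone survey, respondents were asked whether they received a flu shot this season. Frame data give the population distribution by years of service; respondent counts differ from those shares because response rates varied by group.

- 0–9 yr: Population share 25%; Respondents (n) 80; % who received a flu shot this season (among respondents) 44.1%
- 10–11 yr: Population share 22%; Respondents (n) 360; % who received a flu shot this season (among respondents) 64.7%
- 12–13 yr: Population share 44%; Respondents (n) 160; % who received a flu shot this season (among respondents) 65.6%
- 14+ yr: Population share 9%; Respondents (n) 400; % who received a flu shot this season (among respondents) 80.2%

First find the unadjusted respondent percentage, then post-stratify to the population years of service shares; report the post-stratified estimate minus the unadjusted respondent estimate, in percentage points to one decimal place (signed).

Without adjustment, the pooled respondent share is:
  (80/1000)×44.1 + (360/1000)×64.7 + (160/1000)×65.6 + (400/1000)×80.2 = 69.396%
Post-stratifying to population shares instead:
  0.25×44.1 + 0.22×64.7 + 0.44×65.6 + 0.09×80.2 = 61.341%
Difference = 61.341 − 69.396 = -8.055 pp.

-8.1 percentage points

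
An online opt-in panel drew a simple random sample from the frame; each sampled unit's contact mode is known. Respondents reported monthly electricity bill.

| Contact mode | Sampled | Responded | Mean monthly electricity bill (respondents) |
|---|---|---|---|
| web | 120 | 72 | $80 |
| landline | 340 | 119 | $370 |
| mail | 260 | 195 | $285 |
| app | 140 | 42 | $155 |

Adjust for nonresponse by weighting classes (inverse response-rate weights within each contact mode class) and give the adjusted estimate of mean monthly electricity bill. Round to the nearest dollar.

$269

Class response rates: web 72/120 = 60%, landline 119/340 = 35%, mail 195/260 = 75%, app 42/140 = 30%.
Weighting each respondent by the inverse class response rate inflates each class back to its sampled size, so the class weight is n_sampled:
  web: 120 × 80 = 9600
  landline: 340 × 370 = 125,800
  mail: 260 × 285 = 74,100
  app: 140 × 155 = 21,700
Adjusted estimate = 231,200 / 860 = 268.837 → $269.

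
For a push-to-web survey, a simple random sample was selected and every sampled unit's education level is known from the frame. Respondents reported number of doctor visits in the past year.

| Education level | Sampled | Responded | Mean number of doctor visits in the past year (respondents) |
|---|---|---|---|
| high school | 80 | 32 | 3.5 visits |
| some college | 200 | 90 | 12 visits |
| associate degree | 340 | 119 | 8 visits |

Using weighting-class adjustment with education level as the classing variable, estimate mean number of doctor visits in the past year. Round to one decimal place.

8.7

Class response rates: high school 32/80 = 40%, some college 90/200 = 45%, associate degree 119/340 = 35%.
Weighting each respondent by the inverse class response rate inflates each class back to its sampled size, so the class weight is n_sampled:
  high school: 80 × 3.5 = 280
  some college: 200 × 12 = 2400
  associate degree: 340 × 8 = 2720
Adjusted estimate = 5400 / 620 = 8.70968 → 8.7.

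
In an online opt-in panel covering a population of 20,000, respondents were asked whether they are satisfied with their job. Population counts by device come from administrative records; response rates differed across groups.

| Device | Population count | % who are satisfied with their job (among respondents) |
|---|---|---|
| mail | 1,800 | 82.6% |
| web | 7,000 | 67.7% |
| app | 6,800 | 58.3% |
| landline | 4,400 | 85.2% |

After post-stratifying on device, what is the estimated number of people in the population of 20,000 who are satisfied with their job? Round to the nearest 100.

13,900

Estimated count per cell = population count × respondent percentage:
  mail: 1,800 × 82.6% = 1486.8
  web: 7,000 × 67.7% = 4739
  app: 6,800 × 58.3% = 3964.4
  landline: 4,400 × 85.2% = 3748.8
Estimated total = 13,939 → 13,900.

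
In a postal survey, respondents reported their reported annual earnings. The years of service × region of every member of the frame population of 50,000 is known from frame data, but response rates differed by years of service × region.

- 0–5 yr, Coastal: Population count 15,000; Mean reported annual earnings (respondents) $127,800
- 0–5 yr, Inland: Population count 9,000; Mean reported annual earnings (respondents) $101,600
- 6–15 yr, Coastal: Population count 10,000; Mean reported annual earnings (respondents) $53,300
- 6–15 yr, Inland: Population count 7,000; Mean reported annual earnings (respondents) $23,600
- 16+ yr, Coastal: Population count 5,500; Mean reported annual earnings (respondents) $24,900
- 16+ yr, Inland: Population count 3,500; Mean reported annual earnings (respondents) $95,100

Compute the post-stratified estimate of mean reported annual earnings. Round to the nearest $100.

$80,000

Post-stratification weights by population share, not respondent share:
  0–5 yr, Coastal: (15,000/50,000) × 127,800 = 38,340
  0–5 yr, Inland: (9,000/50,000) × 101,600 = 18,288
  6–15 yr, Coastal: (10,000/50,000) × 53,300 = 10,660
  6–15 yr, Inland: (7,000/50,000) × 23,600 = 3304
  16+ yr, Coastal: (5,500/50,000) × 24,900 = 2739
  16+ yr, Inland: (3,500/50,000) × 95,100 = 6657
Post-stratified estimate = 79,988 → $80,000.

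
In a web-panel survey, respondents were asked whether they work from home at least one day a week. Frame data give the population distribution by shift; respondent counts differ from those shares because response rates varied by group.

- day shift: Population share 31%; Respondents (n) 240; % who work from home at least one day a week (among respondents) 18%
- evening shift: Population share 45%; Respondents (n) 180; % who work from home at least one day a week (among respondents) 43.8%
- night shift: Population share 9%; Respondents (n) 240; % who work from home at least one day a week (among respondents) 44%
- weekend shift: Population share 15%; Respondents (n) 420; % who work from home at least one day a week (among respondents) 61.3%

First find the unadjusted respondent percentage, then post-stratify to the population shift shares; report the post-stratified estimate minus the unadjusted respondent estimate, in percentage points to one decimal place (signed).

Unadjusted (pooled respondent) estimate weights by respondent counts:
  (240/1080)×18 + (180/1080)×43.8 + (240/1080)×44 + (420/1080)×61.3 = 44.9167%
Post-stratifying to population shares instead:
  0.31×18 + 0.45×43.8 + 0.09×44 + 0.15×61.3 = 38.445%
Difference = 38.445 − 44.9167 = -6.4717 pp.

-6.5 percentage points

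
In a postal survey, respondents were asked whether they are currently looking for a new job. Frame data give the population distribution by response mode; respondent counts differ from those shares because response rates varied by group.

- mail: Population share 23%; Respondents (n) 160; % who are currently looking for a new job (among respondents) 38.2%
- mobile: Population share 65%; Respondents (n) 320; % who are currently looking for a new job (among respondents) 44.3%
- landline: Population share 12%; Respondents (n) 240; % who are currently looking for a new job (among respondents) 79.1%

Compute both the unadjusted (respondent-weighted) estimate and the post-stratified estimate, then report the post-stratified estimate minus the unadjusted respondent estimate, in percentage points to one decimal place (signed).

Naive respondent-only estimate (weights = respondent counts):
  (160/720)×38.2 + (320/720)×44.3 + (240/720)×79.1 = 54.5444%
Post-stratifying to population shares instead:
  0.23×38.2 + 0.65×44.3 + 0.12×79.1 = 47.073%
Difference = 47.073 − 54.5444 = -7.4714 pp.

-7.5 percentage points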